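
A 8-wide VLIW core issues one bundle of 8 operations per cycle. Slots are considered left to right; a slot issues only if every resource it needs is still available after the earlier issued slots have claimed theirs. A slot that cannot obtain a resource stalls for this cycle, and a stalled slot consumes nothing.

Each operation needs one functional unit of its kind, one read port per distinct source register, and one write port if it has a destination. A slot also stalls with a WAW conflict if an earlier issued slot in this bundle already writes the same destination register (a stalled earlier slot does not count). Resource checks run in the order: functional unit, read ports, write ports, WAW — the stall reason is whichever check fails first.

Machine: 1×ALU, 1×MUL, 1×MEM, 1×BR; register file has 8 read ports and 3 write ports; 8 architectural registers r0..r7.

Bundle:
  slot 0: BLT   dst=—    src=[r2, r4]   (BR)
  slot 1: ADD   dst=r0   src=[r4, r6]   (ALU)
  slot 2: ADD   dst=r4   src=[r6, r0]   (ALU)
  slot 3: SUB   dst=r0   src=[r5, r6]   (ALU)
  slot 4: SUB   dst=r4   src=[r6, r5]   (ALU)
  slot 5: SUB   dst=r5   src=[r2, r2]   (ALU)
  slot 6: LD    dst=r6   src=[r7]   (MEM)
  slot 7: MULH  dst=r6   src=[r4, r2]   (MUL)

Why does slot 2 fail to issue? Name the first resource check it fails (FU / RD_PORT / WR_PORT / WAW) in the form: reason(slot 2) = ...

reason(slot 2) = FU

[0] BR needs rd=2 wr=0: ok; after: ALU=1 MUL=1 MEM=1 BR=0, R=6, W=3
[1] ALU needs rd=2 wr=1: ok; after: ALU=0 MUL=1 MEM=1 BR=0, R=4, W=2
[2] ALU needs rd=2 wr=1: FU; after: ALU=0 MUL=1 MEM=1 BR=0, R=4, W=2
[3] ALU needs rd=2 wr=1: FU; after: ALU=0 MUL=1 MEM=1 BR=0, R=4, W=2
[4] ALU needs rd=2 wr=1: FU; after: ALU=0 MUL=1 MEM=1 BR=0, R=4, W=2
[5] ALU needs rd=1 wr=1: FU; after: ALU=0 MUL=1 MEM=1 BR=0, R=4, W=2
[6] MEM needs rd=1 wr=1: ok; after: ALU=0 MUL=1 MEM=0 BR=0, R=3, W=1
[7] MUL needs rd=2 wr=1: WAW; after: ALU=0 MUL=1 MEM=0 BR=0, R=3, W=1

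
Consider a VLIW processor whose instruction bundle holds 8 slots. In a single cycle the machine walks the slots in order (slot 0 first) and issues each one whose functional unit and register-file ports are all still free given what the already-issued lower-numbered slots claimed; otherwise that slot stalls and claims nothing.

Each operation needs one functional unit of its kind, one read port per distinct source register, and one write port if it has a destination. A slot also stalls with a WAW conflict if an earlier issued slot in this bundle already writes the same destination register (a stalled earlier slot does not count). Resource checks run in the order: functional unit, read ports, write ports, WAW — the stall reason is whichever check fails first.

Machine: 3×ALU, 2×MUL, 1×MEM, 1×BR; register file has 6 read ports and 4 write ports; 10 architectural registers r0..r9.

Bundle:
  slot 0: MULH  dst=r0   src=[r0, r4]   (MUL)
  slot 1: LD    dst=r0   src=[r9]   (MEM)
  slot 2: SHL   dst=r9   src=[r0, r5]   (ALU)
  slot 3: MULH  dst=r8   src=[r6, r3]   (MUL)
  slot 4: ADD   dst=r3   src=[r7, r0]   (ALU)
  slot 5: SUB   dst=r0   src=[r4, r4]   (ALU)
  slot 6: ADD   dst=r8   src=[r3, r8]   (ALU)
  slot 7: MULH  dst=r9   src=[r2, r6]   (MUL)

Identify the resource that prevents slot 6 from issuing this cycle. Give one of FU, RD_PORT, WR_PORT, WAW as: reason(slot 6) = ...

reason(slot 6) = RD_PORT

slot 0 (MUL): ISSUE — free A3,Mu1,Ld1,B1 rp4 wp3
slot 1 (MEM): stall WAW — free A3,Mu1,Ld1,B1 rp4 wp3
slot 2 (ALU): ISSUE — free A2,Mu1,Ld1,B1 rp2 wp2
slot 3 (MUL): ISSUE — free A2,Mu0,Ld1,B1 rp0 wp1
slot 4 (ALU): stall RD_PORT — free A2,Mu0,Ld1,B1 rp0 wp1
slot 5 (ALU): stall RD_PORT — free A2,Mu0,Ld1,B1 rp0 wp1
slot 6 (ALU): stall RD_PORT — free A2,Mu0,Ld1,B1 rp0 wp1
slot 7 (MUL): stall FU — free A2,Mu0,Ld1,B1 rp0 wp1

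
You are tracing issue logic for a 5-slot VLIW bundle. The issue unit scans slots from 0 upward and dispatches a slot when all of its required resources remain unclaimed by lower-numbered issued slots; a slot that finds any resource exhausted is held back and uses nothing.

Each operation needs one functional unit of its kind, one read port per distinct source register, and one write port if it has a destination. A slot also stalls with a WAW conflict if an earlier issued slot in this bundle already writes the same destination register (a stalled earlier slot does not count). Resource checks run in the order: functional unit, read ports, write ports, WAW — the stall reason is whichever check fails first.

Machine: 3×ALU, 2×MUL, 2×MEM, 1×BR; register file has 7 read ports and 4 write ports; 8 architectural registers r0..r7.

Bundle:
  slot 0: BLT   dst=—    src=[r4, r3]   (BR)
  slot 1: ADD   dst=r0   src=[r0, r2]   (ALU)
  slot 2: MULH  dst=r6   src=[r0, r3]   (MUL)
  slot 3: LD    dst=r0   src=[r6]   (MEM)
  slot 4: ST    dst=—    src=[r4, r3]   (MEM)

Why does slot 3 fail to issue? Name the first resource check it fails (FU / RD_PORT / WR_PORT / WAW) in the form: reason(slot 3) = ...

reason(slot 3) = WAW

#0 BR src=r4,r3 dispatched  <A:3 Mu:2 Ld:2 B:0 rd:5 wr:4>
#1 ALU src=r0,r2 dispatched  <A:2 Mu:2 Ld:2 B:0 rd:3 wr:3>
#2 MUL src=r0,r3 dispatched  <A:2 Mu:1 Ld:2 B:0 rd:1 wr:2>
#3 MEM src=r6 held:WAW  <A:2 Mu:1 Ld:2 B:0 rd:1 wr:2>
#4 MEM src=r4,r3 held:RD_PORT  <A:2 Mu:1 Ld:2 B:0 rd:1 wr:2>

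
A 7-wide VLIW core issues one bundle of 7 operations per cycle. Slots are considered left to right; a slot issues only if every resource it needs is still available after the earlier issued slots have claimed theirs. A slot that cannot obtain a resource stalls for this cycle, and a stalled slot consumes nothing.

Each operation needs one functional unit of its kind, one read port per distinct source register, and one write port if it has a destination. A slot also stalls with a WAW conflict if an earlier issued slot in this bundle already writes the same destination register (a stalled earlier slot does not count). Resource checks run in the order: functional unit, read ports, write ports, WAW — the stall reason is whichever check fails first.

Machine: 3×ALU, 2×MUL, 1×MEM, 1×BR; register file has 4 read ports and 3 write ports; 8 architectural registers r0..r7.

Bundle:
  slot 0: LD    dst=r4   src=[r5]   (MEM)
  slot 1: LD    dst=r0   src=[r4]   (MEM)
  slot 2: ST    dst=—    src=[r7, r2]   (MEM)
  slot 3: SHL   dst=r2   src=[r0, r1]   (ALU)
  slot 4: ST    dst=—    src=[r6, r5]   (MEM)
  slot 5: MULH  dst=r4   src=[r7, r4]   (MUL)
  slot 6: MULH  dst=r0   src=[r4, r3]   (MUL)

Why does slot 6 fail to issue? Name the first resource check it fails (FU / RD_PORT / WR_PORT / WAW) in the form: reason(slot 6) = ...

reason(slot 6) = RD_PORT

slot 0 (MEM): ISSUE — free A3,Mu2,Ld0,B1 rp3 wp2
slot 1 (MEM): stall FU — free A3,Mu2,Ld0,B1 rp3 wp2
slot 2 (MEM): stall FU — free A3,Mu2,Ld0,B1 rp3 wp2
slot 3 (ALU): ISSUE — free A2,Mu2,Ld0,B1 rp1 wp1
slot 4 (MEM): stall FU — free A2,Mu2,Ld0,B1 rp1 wp1
slot 5 (MUL): stall RD_PORT — free A2,Mu2,Ld0,B1 rp1 wp1
slot 6 (MUL): stall RD_PORT — free A2,Mu2,Ld0,B1 rp1 wp1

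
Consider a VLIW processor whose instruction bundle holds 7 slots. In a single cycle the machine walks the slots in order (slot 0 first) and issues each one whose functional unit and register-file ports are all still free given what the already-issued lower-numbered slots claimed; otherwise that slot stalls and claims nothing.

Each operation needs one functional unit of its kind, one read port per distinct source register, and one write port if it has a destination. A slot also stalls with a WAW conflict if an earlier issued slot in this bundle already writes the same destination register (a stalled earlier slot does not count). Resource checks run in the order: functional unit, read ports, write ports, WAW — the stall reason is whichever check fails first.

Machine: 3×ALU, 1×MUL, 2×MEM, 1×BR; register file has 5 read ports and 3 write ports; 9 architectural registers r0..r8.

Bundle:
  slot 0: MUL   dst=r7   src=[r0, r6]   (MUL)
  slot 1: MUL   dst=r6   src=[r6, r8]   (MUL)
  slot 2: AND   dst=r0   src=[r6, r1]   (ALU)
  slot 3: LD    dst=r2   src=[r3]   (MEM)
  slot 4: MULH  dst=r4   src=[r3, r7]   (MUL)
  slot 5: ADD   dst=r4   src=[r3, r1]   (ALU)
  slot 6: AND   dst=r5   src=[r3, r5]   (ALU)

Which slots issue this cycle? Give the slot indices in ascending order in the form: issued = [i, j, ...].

issued = [0, 2, 3]

[0] MUL needs rd=2 wr=1: ok; after: ALU=3 MUL=0 MEM=2 BR=1, R=3, W=2
[1] MUL needs rd=2 wr=1: FU; after: ALU=3 MUL=0 MEM=2 BR=1, R=3, W=2
[2] ALU needs rd=2 wr=1: ok; after: ALU=2 MUL=0 MEM=2 BR=1, R=1, W=1
[3] MEM needs rd=1 wr=1: ok; after: ALU=2 MUL=0 MEM=1 BR=1, R=0, W=0
[4] MUL needs rd=2 wr=1: FU; after: ALU=2 MUL=0 MEM=1 BR=1, R=0, W=0
[5] ALU needs rd=2 wr=1: RD_PORT; after: ALU=2 MUL=0 MEM=1 BR=1, R=0, W=0
[6] ALU needs rd=2 wr=1: RD_PORT; after: ALU=2 MUL=0 MEM=1 BR=1, R=0, W=0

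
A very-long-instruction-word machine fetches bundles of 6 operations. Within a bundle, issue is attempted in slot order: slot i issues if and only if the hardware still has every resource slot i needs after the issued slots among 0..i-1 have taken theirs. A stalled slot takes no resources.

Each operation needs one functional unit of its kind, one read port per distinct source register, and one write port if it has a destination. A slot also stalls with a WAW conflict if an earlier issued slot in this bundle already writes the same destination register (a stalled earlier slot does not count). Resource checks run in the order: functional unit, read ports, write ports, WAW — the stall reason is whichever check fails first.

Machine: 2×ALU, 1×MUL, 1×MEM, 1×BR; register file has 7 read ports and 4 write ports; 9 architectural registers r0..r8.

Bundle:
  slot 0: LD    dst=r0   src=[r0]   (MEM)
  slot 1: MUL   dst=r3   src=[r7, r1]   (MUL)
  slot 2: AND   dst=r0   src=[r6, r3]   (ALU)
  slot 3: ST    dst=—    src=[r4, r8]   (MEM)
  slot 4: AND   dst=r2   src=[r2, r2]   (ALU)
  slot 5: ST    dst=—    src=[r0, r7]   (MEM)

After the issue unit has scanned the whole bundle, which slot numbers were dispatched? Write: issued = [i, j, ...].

issued = [0, 1, 4]

#0 MEM src=r0 dispatched  <A:2 Mu:1 Ld:0 B:1 rd:6 wr:3>
#1 MUL src=r7,r1 dispatched  <A:2 Mu:0 Ld:0 B:1 rd:4 wr:2>
#2 ALU src=r6,r3 held:WAW  <A:2 Mu:0 Ld:0 B:1 rd:4 wr:2>
#3 MEM src=r4,r8 held:FU  <A:2 Mu:0 Ld:0 B:1 rd:4 wr:2>
#4 ALU src=r2,r2 dispatched  <A:1 Mu:0 Ld:0 B:1 rd:3 wr:1>
#5 MEM src=r0,r7 held:FU  <A:1 Mu:0 Ld:0 B:1 rd:3 wr:1>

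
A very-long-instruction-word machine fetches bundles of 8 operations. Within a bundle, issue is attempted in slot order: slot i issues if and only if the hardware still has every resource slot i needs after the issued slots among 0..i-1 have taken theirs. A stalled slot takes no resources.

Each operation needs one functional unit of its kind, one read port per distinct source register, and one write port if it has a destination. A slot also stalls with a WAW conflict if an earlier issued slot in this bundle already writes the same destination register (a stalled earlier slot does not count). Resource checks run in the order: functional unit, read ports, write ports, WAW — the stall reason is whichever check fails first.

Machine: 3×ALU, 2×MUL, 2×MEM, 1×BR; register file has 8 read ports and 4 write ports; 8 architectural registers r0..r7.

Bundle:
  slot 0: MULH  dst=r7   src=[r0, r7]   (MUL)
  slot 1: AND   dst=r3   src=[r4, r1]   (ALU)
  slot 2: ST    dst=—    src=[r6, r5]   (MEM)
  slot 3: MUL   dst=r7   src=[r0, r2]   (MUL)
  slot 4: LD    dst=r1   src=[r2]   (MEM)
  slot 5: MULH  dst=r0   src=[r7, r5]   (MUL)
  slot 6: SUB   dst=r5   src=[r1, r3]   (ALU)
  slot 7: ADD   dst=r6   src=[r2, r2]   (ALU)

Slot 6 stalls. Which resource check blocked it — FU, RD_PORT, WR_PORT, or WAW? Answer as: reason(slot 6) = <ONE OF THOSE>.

reason(slot 6) = RD_PORT

(0) want 1×MUL +2rd +1wr — yes → AL3|MU1|ME2|BR1|rd6|wr3
(1) want 1×ALU +2rd +1wr — yes → AL2|MU1|ME2|BR1|rd4|wr2
(2) want 1×MEM +2rd +0wr — yes → AL2|MU1|ME1|BR1|rd2|wr2
(3) want 1×MUL +2rd +1wr — WAW → AL2|MU1|ME1|BR1|rd2|wr2
(4) want 1×MEM +1rd +1wr — yes → AL2|MU1|ME0|BR1|rd1|wr1
(5) want 1×MUL +2rd +1wr — RD_PORT → AL2|MU1|ME0|BR1|rd1|wr1
(6) want 1×ALU +2rd +1wr — RD_PORT → AL2|MU1|ME0|BR1|rd1|wr1
(7) want 1×ALU +1rd +1wr — yes → AL1|MU1|ME0|BR1|rd0|wr0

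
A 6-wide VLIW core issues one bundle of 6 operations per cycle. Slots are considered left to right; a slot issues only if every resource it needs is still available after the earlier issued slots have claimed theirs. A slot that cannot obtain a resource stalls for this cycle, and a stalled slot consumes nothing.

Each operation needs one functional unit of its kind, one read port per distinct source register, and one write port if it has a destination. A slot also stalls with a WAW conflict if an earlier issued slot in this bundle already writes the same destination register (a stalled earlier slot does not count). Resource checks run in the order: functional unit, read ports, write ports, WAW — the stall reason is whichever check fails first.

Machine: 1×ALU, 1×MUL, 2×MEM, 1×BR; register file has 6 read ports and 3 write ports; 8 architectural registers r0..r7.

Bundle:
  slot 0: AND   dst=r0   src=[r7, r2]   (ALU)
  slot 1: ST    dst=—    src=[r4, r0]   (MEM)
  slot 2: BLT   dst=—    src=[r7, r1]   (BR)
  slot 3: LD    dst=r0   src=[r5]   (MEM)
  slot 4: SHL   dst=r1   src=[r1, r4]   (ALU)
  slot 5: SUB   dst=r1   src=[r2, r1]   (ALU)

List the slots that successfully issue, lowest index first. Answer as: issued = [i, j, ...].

(0) want 1×ALU +2rd +1wr — yes → AL0|MU1|ME2|BR1|rd4|wr2
(1) want 1×MEM +2rd +0wr — yes → AL0|MU1|ME1|BR1|rd2|wr2
(2) want 1×BR +2rd +0wr — yes → AL0|MU1|ME1|BR0|rd0|wr2
(3) want 1×MEM +1rd +1wr — RD_PORT → AL0|MU1|ME1|BR0|rd0|wr2
(4) want 1×ALU +2rd +1wr — FU → AL0|MU1|ME1|BR0|rd0|wr2
(5) want 1×ALU +2rd +1wr — FU → AL0|MU1|ME1|BR0|rd0|wr2

issued = [0, 1, 2]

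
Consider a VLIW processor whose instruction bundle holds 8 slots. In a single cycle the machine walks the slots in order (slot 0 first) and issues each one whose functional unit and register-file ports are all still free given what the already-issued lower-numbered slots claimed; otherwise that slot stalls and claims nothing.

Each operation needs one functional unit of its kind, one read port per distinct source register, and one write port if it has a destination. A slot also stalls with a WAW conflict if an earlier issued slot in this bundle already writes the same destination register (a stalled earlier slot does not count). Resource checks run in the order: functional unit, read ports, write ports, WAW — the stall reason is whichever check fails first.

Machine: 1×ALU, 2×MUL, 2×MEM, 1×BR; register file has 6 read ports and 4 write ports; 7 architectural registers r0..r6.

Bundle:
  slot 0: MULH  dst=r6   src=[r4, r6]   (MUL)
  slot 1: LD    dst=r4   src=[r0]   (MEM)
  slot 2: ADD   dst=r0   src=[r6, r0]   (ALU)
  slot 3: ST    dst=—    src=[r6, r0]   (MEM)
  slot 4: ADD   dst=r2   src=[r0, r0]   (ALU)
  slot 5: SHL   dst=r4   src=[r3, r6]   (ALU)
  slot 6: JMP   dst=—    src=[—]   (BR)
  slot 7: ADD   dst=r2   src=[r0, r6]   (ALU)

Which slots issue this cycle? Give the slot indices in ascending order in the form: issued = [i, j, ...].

(0) want 1×MUL +2rd +1wr — yes → AL1|MU1|ME2|BR1|rd4|wr3
(1) want 1×MEM +1rd +1wr — yes → AL1|MU1|ME1|BR1|rd3|wr2
(2) want 1×ALU +2rd +1wr — yes → AL0|MU1|ME1|BR1|rd1|wr1
(3) want 1×MEM +2rd +0wr — RD_PORT → AL0|MU1|ME1|BR1|rd1|wr1
(4) want 1×ALU +1rd +1wr — FU → AL0|MU1|ME1|BR1|rd1|wr1
(5) want 1×ALU +2rd +1wr — FU → AL0|MU1|ME1|BR1|rd1|wr1
(6) want 1×BR +0rd +0wr — yes → AL0|MU1|ME1|BR0|rd1|wr1
(7) want 1×ALU +2rd +1wr — FU → AL0|MU1|ME1|BR0|rd1|wr1

issued = [0, 1, 2, 6]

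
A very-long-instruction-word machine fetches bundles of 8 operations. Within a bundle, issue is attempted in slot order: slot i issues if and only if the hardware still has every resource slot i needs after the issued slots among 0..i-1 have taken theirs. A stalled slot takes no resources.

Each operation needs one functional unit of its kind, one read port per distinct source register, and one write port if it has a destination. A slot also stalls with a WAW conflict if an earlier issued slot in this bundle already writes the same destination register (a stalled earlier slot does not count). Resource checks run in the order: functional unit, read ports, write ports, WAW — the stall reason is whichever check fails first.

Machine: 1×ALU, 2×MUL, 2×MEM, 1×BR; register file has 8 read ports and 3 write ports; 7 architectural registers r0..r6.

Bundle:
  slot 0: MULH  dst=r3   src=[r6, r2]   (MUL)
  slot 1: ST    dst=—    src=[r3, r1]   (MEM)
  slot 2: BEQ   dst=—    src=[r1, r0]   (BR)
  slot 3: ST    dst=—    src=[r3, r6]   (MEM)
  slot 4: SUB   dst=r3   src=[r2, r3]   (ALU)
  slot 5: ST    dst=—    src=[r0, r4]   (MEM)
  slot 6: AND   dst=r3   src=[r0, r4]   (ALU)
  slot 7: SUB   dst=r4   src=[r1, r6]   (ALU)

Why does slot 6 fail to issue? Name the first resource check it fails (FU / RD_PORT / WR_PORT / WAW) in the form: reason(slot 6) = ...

reason(slot 6) = RD_PORT

slot 0 (MUL): ISSUE — free A1,Mu1,Ld2,B1 rp6 wp2
slot 1 (MEM): ISSUE — free A1,Mu1,Ld1,B1 rp4 wp2
slot 2 (BR): ISSUE — free A1,Mu1,Ld1,B0 rp2 wp2
slot 3 (MEM): ISSUE — free A1,Mu1,Ld0,B0 rp0 wp2
slot 4 (ALU): stall RD_PORT — free A1,Mu1,Ld0,B0 rp0 wp2
slot 5 (MEM): stall FU — free A1,Mu1,Ld0,B0 rp0 wp2
slot 6 (ALU): stall RD_PORT — free A1,Mu1,Ld0,B0 rp0 wp2
slot 7 (ALU): stall RD_PORT — free A1,Mu1,Ld0,B0 rp0 wp2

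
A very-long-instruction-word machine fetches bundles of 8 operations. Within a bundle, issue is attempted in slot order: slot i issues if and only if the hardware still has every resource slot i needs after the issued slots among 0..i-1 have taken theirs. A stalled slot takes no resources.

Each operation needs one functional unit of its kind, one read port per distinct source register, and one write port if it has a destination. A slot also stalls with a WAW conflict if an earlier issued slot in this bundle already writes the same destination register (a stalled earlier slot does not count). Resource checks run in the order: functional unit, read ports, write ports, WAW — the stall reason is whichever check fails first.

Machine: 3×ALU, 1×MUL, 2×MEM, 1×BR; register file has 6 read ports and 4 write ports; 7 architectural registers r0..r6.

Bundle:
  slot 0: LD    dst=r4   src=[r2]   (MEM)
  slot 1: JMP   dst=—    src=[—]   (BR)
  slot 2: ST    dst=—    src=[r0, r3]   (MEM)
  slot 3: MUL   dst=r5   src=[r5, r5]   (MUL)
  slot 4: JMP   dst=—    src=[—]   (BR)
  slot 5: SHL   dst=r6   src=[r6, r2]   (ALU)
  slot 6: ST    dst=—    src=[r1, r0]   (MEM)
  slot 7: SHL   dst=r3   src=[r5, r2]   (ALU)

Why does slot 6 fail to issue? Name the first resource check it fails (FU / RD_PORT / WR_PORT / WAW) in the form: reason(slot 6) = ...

[0] MEM needs rd=1 wr=1: ok; after: ALU=3 MUL=1 MEM=1 BR=1, R=5, W=3
[1] BR needs rd=0 wr=0: ok; after: ALU=3 MUL=1 MEM=1 BR=0, R=5, W=3
[2] MEM needs rd=2 wr=0: ok; after: ALU=3 MUL=1 MEM=0 BR=0, R=3, W=3
[3] MUL needs rd=1 wr=1: ok; after: ALU=3 MUL=0 MEM=0 BR=0, R=2, W=2
[4] BR needs rd=0 wr=0: FU; after: ALU=3 MUL=0 MEM=0 BR=0, R=2, W=2
[5] ALU needs rd=2 wr=1: ok; after: ALU=2 MUL=0 MEM=0 BR=0, R=0, W=1
[6] MEM needs rd=2 wr=0: FU; after: ALU=2 MUL=0 MEM=0 BR=0, R=0, W=1
[7] ALU needs rd=2 wr=1: RD_PORT; after: ALU=2 MUL=0 MEM=0 BR=0, R=0, W=1

reason(slot 6) = FU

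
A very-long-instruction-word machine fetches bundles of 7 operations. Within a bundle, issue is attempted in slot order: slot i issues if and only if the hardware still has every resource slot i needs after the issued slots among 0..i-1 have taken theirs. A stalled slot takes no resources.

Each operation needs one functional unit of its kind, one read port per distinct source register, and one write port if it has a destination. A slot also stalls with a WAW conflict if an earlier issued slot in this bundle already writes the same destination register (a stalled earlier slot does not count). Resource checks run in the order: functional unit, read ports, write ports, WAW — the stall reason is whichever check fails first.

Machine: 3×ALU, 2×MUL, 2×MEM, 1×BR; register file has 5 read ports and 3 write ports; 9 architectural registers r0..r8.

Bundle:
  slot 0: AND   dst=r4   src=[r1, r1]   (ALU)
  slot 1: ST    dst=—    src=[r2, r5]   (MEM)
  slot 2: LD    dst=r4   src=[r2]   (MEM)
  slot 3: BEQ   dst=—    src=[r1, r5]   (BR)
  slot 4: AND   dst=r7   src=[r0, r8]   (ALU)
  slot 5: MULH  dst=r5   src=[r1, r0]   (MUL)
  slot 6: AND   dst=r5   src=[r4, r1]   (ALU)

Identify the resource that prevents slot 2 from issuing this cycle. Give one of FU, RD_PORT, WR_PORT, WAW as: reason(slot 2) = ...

#0 ALU src=r1,r1 dispatched  <A:2 Mu:2 Ld:2 B:1 rd:4 wr:2>
#1 MEM src=r2,r5 dispatched  <A:2 Mu:2 Ld:1 B:1 rd:2 wr:2>
#2 MEM src=r2 held:WAW  <A:2 Mu:2 Ld:1 B:1 rd:2 wr:2>
#3 BR src=r1,r5 dispatched  <A:2 Mu:2 Ld:1 B:0 rd:0 wr:2>
#4 ALU src=r0,r8 held:RD_PORT  <A:2 Mu:2 Ld:1 B:0 rd:0 wr:2>
#5 MUL src=r1,r0 held:RD_PORT  <A:2 Mu:2 Ld:1 B:0 rd:0 wr:2>
#6 ALU src=r4,r1 held:RD_PORT  <A:2 Mu:2 Ld:1 B:0 rd:0 wr:2>

reason(slot 2) = WAW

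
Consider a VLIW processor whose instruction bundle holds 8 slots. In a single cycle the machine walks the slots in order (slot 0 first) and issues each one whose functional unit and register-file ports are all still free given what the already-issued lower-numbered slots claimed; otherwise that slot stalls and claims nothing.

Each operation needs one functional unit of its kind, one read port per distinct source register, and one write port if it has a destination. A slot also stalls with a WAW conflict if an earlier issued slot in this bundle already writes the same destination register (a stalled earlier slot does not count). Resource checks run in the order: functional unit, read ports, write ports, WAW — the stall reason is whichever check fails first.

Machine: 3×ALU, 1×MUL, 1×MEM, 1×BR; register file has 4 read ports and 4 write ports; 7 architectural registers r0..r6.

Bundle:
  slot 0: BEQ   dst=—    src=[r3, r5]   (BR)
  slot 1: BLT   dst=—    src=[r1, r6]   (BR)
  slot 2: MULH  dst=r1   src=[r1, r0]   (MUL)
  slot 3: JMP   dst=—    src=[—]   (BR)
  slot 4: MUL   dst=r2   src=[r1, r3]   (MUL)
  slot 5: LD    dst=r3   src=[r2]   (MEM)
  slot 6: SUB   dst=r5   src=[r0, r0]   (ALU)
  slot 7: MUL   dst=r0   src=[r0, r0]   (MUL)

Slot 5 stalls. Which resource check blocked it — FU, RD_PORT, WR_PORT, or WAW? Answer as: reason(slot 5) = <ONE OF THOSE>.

reason(slot 5) = RD_PORT

(0) want 1×BR +2rd +0wr — yes → AL3|MU1|ME1|BR0|rd2|wr4
(1) want 1×BR +2rd +0wr — FU → AL3|MU1|ME1|BR0|rd2|wr4
(2) want 1×MUL +2rd +1wr — yes → AL3|MU0|ME1|BR0|rd0|wr3
(3) want 1×BR +0rd +0wr — FU → AL3|MU0|ME1|BR0|rd0|wr3
(4) want 1×MUL +2rd +1wr — FU → AL3|MU0|ME1|BR0|rd0|wr3
(5) want 1×MEM +1rd +1wr — RD_PORT → AL3|MU0|ME1|BR0|rd0|wr3
(6) want 1×ALU +1rd +1wr — RD_PORT → AL3|MU0|ME1|BR0|rd0|wr3
(7) want 1×MUL +1rd +1wr — FU → AL3|MU0|ME1|BR0|rd0|wr3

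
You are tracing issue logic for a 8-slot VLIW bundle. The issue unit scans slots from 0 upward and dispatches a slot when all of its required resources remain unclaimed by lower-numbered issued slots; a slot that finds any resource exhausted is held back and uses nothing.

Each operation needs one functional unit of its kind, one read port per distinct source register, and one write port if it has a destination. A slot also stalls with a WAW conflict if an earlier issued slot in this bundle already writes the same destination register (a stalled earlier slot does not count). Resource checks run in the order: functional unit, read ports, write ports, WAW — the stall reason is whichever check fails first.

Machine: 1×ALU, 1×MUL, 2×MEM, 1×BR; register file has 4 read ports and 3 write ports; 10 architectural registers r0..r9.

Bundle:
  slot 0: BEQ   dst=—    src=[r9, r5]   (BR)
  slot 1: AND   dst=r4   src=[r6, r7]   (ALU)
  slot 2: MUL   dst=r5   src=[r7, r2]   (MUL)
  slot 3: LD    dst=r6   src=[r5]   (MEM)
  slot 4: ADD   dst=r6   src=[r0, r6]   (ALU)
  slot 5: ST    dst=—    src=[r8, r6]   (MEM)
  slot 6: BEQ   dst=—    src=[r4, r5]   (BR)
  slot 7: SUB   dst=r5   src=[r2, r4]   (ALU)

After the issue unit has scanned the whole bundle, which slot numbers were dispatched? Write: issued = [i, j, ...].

issued = [0, 1]

#0 BR src=r9,r5 dispatched  <A:1 Mu:1 Ld:2 B:0 rd:2 wr:3>
#1 ALU src=r6,r7 dispatched  <A:0 Mu:1 Ld:2 B:0 rd:0 wr:2>
#2 MUL src=r7,r2 held:RD_PORT  <A:0 Mu:1 Ld:2 B:0 rd:0 wr:2>
#3 MEM src=r5 held:RD_PORT  <A:0 Mu:1 Ld:2 B:0 rd:0 wr:2>
#4 ALU src=r0,r6 held:FU  <A:0 Mu:1 Ld:2 B:0 rd:0 wr:2>
#5 MEM src=r8,r6 held:RD_PORT  <A:0 Mu:1 Ld:2 B:0 rd:0 wr:2>
#6 BR src=r4,r5 held:FU  <A:0 Mu:1 Ld:2 B:0 rd:0 wr:2>
#7 ALU src=r2,r4 held:FU  <A:0 Mu:1 Ld:2 B:0 rd:0 wr:2>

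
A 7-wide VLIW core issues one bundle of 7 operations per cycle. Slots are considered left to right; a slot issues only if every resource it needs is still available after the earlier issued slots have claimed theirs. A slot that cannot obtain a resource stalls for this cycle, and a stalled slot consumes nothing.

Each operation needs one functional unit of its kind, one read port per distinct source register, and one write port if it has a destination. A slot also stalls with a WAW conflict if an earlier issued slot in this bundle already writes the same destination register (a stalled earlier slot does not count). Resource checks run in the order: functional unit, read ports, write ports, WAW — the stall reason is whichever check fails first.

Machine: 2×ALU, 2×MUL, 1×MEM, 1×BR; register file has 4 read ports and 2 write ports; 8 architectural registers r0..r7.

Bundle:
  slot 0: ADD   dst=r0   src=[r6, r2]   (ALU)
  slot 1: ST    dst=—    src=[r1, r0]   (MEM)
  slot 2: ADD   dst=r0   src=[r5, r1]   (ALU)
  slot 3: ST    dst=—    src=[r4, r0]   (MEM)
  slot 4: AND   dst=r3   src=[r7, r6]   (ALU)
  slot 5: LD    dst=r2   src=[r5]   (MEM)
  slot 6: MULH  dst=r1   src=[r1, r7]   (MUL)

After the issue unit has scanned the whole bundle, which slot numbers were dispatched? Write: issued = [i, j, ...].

issued = [0, 1]

  0. ALU→r0 ⇒ go  {1A/2Mu/1Ld/1B | 2r 1w}
  1. MEM ⇒ go  {1A/2Mu/0Ld/1B | 0r 1w}
  2. ALU→r0 ⇒ no(RD_PORT)  {1A/2Mu/0Ld/1B | 0r 1w}
  3. MEM ⇒ no(FU)  {1A/2Mu/0Ld/1B | 0r 1w}
  4. ALU→r3 ⇒ no(RD_PORT)  {1A/2Mu/0Ld/1B | 0r 1w}
  5. MEM→r2 ⇒ no(FU)  {1A/2Mu/0Ld/1B | 0r 1w}
  6. MUL→r1 ⇒ no(RD_PORT)  {1A/2Mu/0Ld/1B | 0r 1w}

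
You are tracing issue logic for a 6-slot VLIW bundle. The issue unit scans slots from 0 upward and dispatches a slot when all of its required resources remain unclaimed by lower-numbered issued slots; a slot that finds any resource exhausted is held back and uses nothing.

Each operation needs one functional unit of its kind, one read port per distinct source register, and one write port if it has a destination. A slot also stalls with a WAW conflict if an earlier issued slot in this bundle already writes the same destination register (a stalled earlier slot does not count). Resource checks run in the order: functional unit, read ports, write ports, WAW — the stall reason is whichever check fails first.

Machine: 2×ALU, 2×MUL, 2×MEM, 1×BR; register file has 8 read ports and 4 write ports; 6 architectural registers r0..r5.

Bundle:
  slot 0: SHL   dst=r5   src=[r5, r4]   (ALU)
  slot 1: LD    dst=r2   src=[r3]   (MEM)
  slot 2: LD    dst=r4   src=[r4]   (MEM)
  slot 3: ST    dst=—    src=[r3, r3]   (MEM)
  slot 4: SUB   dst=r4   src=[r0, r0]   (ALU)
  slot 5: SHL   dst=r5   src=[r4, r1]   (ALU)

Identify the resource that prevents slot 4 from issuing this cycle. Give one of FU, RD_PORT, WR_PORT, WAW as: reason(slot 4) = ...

(0) want 1×ALU +2rd +1wr — yes → AL1|MU2|ME2|BR1|rd6|wr3
(1) want 1×MEM +1rd +1wr — yes → AL1|MU2|ME1|BR1|rd5|wr2
(2) want 1×MEM +1rd +1wr — yes → AL1|MU2|ME0|BR1|rd4|wr1
(3) want 1×MEM +1rd +0wr — FU → AL1|MU2|ME0|BR1|rd4|wr1
(4) want 1×ALU +1rd +1wr — WAW → AL1|MU2|ME0|BR1|rd4|wr1
(5) want 1×ALU +2rd +1wr — WAW → AL1|MU2|ME0|BR1|rd4|wr1

reason(slot 4) = WAW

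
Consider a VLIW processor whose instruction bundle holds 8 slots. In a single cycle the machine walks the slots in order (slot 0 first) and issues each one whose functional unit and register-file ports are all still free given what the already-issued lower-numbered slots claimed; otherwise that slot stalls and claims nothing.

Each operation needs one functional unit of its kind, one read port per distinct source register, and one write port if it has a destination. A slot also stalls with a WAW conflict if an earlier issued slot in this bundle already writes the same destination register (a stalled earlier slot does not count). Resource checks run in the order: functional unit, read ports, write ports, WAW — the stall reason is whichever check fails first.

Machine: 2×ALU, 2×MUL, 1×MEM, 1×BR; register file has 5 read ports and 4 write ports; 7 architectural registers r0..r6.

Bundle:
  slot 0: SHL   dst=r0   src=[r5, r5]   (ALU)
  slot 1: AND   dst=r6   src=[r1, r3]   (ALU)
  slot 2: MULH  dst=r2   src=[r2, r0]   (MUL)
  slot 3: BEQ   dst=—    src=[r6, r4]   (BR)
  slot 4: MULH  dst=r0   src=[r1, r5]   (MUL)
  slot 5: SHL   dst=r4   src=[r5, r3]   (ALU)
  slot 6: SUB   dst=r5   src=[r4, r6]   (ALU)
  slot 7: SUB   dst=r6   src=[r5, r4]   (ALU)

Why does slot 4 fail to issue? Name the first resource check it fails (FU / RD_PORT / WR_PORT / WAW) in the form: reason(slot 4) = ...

slot 0 (ALU): ISSUE — free A1,Mu2,Ld1,B1 rp4 wp3
slot 1 (ALU): ISSUE — free A0,Mu2,Ld1,B1 rp2 wp2
slot 2 (MUL): ISSUE — free A0,Mu1,Ld1,B1 rp0 wp1
slot 3 (BR): stall RD_PORT — free A0,Mu1,Ld1,B1 rp0 wp1
slot 4 (MUL): stall RD_PORT — free A0,Mu1,Ld1,B1 rp0 wp1
slot 5 (ALU): stall FU — free A0,Mu1,Ld1,B1 rp0 wp1
slot 6 (ALU): stall FU — free A0,Mu1,Ld1,B1 rp0 wp1
slot 7 (ALU): stall FU — free A0,Mu1,Ld1,B1 rp0 wp1

reason(slot 4) = RD_PORT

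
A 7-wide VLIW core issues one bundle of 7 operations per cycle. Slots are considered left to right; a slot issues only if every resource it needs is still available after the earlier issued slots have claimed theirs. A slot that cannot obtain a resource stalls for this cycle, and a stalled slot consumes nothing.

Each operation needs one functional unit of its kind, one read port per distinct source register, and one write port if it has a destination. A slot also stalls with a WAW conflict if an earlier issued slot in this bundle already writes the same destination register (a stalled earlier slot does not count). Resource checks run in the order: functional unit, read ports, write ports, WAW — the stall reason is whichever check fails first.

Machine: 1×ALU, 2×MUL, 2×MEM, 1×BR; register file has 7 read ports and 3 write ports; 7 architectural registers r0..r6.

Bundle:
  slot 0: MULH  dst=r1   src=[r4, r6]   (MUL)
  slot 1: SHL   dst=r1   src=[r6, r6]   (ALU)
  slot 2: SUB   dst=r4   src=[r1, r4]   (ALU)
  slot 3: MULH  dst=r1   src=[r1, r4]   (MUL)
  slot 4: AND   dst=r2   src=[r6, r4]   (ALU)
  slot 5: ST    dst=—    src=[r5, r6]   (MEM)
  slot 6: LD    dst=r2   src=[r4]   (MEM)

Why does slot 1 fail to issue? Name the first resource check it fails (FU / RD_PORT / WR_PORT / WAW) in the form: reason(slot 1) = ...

reason(slot 1) = WAW

#0 MUL src=r4,r6 dispatched  <A:1 Mu:1 Ld:2 B:1 rd:5 wr:2>
#1 ALU src=r6,r6 held:WAW  <A:1 Mu:1 Ld:2 B:1 rd:5 wr:2>
#2 ALU src=r1,r4 dispatched  <A:0 Mu:1 Ld:2 B:1 rd:3 wr:1>
#3 MUL src=r1,r4 held:WAW  <A:0 Mu:1 Ld:2 B:1 rd:3 wr:1>
#4 ALU src=r6,r4 held:FU  <A:0 Mu:1 Ld:2 B:1 rd:3 wr:1>
#5 MEM src=r5,r6 dispatched  <A:0 Mu:1 Ld:1 B:1 rd:1 wr:1>
#6 MEM src=r4 dispatched  <A:0 Mu:1 Ld:0 B:1 rd:0 wr:0>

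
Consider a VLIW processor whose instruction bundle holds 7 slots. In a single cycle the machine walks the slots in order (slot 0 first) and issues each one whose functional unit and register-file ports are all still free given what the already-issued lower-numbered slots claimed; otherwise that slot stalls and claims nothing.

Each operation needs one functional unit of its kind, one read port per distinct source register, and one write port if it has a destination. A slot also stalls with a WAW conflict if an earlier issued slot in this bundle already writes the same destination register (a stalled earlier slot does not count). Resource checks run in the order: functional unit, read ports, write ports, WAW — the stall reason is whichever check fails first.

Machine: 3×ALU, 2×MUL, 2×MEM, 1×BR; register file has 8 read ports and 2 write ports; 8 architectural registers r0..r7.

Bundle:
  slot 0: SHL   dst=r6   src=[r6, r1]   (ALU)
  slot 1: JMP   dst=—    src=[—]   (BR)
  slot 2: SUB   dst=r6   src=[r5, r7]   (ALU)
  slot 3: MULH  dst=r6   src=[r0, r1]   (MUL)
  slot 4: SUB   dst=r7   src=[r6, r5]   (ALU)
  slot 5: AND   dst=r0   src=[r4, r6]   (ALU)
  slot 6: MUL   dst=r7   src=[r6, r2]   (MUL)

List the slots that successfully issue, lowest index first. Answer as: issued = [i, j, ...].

(0) want 1×ALU +2rd +1wr — yes → AL2|MU2|ME2|BR1|rd6|wr1
(1) want 1×BR +0rd +0wr — yes → AL2|MU2|ME2|BR0|rd6|wr1
(2) want 1×ALU +2rd +1wr — WAW → AL2|MU2|ME2|BR0|rd6|wr1
(3) want 1×MUL +2rd +1wr — WAW → AL2|MU2|ME2|BR0|rd6|wr1
(4) want 1×ALU +2rd +1wr — yes → AL1|MU2|ME2|BR0|rd4|wr0
(5) want 1×ALU +2rd +1wr — WR_PORT → AL1|MU2|ME2|BR0|rd4|wr0
(6) want 1×MUL +2rd +1wr — WR_PORT → AL1|MU2|ME2|BR0|rd4|wr0

issued = [0, 1, 4]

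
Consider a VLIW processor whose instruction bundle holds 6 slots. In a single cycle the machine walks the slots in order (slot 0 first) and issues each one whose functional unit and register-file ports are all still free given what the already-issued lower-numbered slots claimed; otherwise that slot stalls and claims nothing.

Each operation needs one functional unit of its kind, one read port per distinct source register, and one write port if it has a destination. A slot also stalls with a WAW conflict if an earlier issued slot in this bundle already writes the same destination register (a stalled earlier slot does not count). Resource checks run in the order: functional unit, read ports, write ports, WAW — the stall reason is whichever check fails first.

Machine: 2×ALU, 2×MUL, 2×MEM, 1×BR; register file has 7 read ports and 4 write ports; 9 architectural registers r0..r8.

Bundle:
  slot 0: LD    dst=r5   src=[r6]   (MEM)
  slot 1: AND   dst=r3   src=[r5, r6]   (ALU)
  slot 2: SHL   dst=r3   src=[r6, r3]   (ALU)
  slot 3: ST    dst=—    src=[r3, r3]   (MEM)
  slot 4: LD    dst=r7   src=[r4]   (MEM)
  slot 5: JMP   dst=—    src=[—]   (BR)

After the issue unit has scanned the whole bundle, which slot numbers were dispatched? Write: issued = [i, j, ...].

issued = [0, 1, 3, 5]

slot 0 (MEM): ISSUE — free A2,Mu2,Ld1,B1 rp6 wp3
slot 1 (ALU): ISSUE — free A1,Mu2,Ld1,B1 rp4 wp2
slot 2 (ALU): stall WAW — free A1,Mu2,Ld1,B1 rp4 wp2
slot 3 (MEM): ISSUE — free A1,Mu2,Ld0,B1 rp3 wp2
slot 4 (MEM): stall FU — free A1,Mu2,Ld0,B1 rp3 wp2
slot 5 (BR): ISSUE — free A1,Mu2,Ld0,B0 rp3 wp2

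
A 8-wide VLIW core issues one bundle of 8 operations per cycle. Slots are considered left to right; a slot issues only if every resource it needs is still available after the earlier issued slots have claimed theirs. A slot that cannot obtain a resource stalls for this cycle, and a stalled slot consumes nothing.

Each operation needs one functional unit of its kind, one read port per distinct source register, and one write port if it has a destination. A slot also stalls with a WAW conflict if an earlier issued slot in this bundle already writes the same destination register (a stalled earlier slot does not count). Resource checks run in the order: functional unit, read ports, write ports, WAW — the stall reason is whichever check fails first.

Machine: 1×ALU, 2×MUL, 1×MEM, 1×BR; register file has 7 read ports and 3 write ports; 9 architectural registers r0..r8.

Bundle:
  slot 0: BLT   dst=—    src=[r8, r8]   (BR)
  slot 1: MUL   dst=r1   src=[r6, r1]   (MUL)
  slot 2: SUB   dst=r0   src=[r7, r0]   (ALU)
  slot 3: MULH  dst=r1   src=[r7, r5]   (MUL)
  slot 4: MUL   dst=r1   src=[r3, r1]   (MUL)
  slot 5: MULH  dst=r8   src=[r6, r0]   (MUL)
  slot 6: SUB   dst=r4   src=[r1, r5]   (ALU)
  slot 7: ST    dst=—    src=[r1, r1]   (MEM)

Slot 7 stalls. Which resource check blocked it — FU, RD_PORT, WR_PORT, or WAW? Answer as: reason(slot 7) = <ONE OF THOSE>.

reason(slot 7) = RD_PORT

  0. BR ⇒ go  {1A/2Mu/1Ld/0B | 6r 3w}
  1. MUL→r1 ⇒ go  {1A/1Mu/1Ld/0B | 4r 2w}
  2. ALU→r0 ⇒ go  {0A/1Mu/1Ld/0B | 2r 1w}
  3. MUL→r1 ⇒ no(WAW)  {0A/1Mu/1Ld/0B | 2r 1w}
  4. MUL→r1 ⇒ no(WAW)  {0A/1Mu/1Ld/0B | 2r 1w}
  5. MUL→r8 ⇒ go  {0A/0Mu/1Ld/0B | 0r 0w}
  6. ALU→r4 ⇒ no(FU)  {0A/0Mu/1Ld/0B | 0r 0w}
  7. MEM ⇒ no(RD_PORT)  {0A/0Mu/1Ld/0B | 0r 0w}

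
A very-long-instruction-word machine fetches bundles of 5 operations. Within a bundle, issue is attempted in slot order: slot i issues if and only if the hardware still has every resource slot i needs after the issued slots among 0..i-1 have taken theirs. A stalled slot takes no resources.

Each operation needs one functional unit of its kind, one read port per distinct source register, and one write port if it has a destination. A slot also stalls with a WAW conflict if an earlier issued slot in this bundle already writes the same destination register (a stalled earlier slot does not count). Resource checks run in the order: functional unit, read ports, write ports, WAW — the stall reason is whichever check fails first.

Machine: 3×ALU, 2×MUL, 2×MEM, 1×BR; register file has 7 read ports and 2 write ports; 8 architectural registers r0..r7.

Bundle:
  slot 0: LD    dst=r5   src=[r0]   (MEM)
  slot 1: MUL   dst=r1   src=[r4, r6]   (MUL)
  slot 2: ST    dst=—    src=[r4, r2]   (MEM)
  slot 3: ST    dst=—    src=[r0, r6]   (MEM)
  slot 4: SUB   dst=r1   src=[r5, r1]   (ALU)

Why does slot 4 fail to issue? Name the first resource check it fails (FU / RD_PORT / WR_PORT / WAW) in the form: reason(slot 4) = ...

reason(slot 4) = WR_PORT

(0) want 1×MEM +1rd +1wr — yes → AL3|MU2|ME1|BR1|rd6|wr1
(1) want 1×MUL +2rd +1wr — yes → AL3|MU1|ME1|BR1|rd4|wr0
(2) want 1×MEM +2rd +0wr — yes → AL3|MU1|ME0|BR1|rd2|wr0
(3) want 1×MEM +2rd +0wr — FU → AL3|MU1|ME0|BR1|rd2|wr0
(4) want 1×ALU +2rd +1wr — WR_PORT → AL3|MU1|ME0|BR1|rd2|wr0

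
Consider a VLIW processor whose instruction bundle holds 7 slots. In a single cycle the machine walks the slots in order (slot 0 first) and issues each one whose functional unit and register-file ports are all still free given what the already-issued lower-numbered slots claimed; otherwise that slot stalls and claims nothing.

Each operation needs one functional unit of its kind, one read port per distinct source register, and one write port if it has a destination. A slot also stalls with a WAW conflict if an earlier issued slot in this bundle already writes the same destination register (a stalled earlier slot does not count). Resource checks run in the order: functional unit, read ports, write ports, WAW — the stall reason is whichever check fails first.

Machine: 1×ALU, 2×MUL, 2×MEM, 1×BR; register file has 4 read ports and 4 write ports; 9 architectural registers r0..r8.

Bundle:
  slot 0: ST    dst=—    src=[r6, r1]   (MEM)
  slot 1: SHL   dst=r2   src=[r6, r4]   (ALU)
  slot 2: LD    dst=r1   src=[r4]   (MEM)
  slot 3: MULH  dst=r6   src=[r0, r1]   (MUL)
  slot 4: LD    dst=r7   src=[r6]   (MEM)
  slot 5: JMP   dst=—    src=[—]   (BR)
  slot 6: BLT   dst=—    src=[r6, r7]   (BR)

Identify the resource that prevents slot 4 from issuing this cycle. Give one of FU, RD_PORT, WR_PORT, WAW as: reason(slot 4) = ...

reason(slot 4) = RD_PORT

#0 MEM src=r6,r1 dispatched  <A:1 Mu:2 Ld:1 B:1 rd:2 wr:4>
#1 ALU src=r6,r4 dispatched  <A:0 Mu:2 Ld:1 B:1 rd:0 wr:3>
#2 MEM src=r4 held:RD_PORT  <A:0 Mu:2 Ld:1 B:1 rd:0 wr:3>
#3 MUL src=r0,r1 held:RD_PORT  <A:0 Mu:2 Ld:1 B:1 rd:0 wr:3>
#4 MEM src=r6 held:RD_PORT  <A:0 Mu:2 Ld:1 B:1 rd:0 wr:3>
#5 BR src=- dispatched  <A:0 Mu:2 Ld:1 B:0 rd:0 wr:3>
#6 BR src=r6,r7 held:FU  <A:0 Mu:2 Ld:1 B:0 rd:0 wr:3>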